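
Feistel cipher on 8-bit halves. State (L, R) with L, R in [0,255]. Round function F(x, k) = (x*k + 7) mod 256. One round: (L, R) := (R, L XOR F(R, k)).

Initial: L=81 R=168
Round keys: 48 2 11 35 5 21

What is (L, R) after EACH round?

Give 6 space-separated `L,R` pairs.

Round 1 (k=48): L=168 R=214
Round 2 (k=2): L=214 R=27
Round 3 (k=11): L=27 R=230
Round 4 (k=35): L=230 R=98
Round 5 (k=5): L=98 R=23
Round 6 (k=21): L=23 R=136

Answer: 168,214 214,27 27,230 230,98 98,23 23,136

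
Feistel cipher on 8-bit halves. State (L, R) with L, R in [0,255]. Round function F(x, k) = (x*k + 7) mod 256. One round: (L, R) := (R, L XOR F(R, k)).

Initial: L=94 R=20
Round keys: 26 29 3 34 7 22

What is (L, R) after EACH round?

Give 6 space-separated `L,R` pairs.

Round 1 (k=26): L=20 R=81
Round 2 (k=29): L=81 R=32
Round 3 (k=3): L=32 R=54
Round 4 (k=34): L=54 R=19
Round 5 (k=7): L=19 R=186
Round 6 (k=22): L=186 R=16

Answer: 20,81 81,32 32,54 54,19 19,186 186,16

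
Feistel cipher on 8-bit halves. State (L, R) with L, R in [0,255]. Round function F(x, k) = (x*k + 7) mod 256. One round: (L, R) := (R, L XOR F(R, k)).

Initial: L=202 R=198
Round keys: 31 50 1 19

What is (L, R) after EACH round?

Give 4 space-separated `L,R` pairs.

Answer: 198,203 203,107 107,185 185,169

Derivation:
Round 1 (k=31): L=198 R=203
Round 2 (k=50): L=203 R=107
Round 3 (k=1): L=107 R=185
Round 4 (k=19): L=185 R=169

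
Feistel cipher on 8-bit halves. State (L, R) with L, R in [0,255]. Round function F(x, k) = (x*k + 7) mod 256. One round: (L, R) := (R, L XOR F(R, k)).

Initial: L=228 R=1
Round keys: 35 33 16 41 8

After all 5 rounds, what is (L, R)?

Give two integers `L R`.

Answer: 108 238

Derivation:
Round 1 (k=35): L=1 R=206
Round 2 (k=33): L=206 R=148
Round 3 (k=16): L=148 R=137
Round 4 (k=41): L=137 R=108
Round 5 (k=8): L=108 R=238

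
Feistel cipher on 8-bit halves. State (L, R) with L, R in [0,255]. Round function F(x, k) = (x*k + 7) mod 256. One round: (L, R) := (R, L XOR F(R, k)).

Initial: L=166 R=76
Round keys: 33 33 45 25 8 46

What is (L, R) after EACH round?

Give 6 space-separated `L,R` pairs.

Answer: 76,117 117,80 80,98 98,201 201,45 45,212

Derivation:
Round 1 (k=33): L=76 R=117
Round 2 (k=33): L=117 R=80
Round 3 (k=45): L=80 R=98
Round 4 (k=25): L=98 R=201
Round 5 (k=8): L=201 R=45
Round 6 (k=46): L=45 R=212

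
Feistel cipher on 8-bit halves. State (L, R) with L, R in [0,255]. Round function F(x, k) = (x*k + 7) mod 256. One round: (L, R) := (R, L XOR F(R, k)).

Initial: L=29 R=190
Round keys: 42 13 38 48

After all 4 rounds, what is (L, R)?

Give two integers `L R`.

Round 1 (k=42): L=190 R=46
Round 2 (k=13): L=46 R=227
Round 3 (k=38): L=227 R=151
Round 4 (k=48): L=151 R=180

Answer: 151 180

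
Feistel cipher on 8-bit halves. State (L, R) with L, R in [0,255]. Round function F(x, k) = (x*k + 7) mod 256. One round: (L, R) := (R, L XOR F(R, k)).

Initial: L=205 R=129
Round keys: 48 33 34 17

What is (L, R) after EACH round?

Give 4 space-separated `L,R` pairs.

Round 1 (k=48): L=129 R=250
Round 2 (k=33): L=250 R=192
Round 3 (k=34): L=192 R=125
Round 4 (k=17): L=125 R=148

Answer: 129,250 250,192 192,125 125,148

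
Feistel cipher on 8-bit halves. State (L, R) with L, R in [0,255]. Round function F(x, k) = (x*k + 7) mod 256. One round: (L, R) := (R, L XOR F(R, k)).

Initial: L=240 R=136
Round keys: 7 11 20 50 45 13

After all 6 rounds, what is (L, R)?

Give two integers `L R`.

Answer: 6 6

Derivation:
Round 1 (k=7): L=136 R=79
Round 2 (k=11): L=79 R=228
Round 3 (k=20): L=228 R=152
Round 4 (k=50): L=152 R=83
Round 5 (k=45): L=83 R=6
Round 6 (k=13): L=6 R=6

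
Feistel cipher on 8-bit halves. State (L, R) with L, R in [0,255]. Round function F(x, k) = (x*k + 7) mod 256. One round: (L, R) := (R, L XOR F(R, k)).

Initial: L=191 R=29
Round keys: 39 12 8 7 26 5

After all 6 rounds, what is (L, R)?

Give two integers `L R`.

Round 1 (k=39): L=29 R=205
Round 2 (k=12): L=205 R=190
Round 3 (k=8): L=190 R=58
Round 4 (k=7): L=58 R=35
Round 5 (k=26): L=35 R=175
Round 6 (k=5): L=175 R=81

Answer: 175 81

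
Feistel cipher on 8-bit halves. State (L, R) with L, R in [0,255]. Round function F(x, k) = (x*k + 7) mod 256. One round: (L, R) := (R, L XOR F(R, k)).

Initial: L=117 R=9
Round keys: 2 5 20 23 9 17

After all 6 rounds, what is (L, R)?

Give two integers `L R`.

Round 1 (k=2): L=9 R=108
Round 2 (k=5): L=108 R=42
Round 3 (k=20): L=42 R=35
Round 4 (k=23): L=35 R=6
Round 5 (k=9): L=6 R=30
Round 6 (k=17): L=30 R=3

Answer: 30 3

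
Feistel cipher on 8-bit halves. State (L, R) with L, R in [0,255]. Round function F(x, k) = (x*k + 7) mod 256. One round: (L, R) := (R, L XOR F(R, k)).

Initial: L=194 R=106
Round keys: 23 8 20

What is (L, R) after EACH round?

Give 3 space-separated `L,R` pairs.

Round 1 (k=23): L=106 R=79
Round 2 (k=8): L=79 R=21
Round 3 (k=20): L=21 R=228

Answer: 106,79 79,21 21,228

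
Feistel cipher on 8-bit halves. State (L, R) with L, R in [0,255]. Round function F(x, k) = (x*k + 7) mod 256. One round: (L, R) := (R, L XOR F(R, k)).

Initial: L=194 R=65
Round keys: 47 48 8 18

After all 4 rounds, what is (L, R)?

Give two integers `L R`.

Round 1 (k=47): L=65 R=52
Round 2 (k=48): L=52 R=134
Round 3 (k=8): L=134 R=3
Round 4 (k=18): L=3 R=187

Answer: 3 187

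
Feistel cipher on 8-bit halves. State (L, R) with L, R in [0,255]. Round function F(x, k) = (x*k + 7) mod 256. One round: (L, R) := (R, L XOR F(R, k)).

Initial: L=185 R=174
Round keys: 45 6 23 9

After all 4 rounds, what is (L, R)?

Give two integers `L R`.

Answer: 10 16

Derivation:
Round 1 (k=45): L=174 R=36
Round 2 (k=6): L=36 R=113
Round 3 (k=23): L=113 R=10
Round 4 (k=9): L=10 R=16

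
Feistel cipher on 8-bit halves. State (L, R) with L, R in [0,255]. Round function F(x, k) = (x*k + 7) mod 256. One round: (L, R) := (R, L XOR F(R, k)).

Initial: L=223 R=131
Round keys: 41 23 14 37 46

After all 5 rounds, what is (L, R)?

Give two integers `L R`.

Answer: 206 131

Derivation:
Round 1 (k=41): L=131 R=221
Round 2 (k=23): L=221 R=97
Round 3 (k=14): L=97 R=136
Round 4 (k=37): L=136 R=206
Round 5 (k=46): L=206 R=131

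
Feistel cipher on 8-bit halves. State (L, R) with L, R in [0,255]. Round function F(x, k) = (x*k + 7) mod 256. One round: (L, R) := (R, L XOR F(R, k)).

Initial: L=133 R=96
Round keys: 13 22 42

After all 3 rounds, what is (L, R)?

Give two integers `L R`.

Answer: 19 71

Derivation:
Round 1 (k=13): L=96 R=98
Round 2 (k=22): L=98 R=19
Round 3 (k=42): L=19 R=71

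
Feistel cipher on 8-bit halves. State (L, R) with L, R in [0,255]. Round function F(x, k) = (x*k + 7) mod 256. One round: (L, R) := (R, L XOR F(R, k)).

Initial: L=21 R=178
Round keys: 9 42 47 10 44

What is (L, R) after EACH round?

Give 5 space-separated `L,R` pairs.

Round 1 (k=9): L=178 R=92
Round 2 (k=42): L=92 R=173
Round 3 (k=47): L=173 R=150
Round 4 (k=10): L=150 R=78
Round 5 (k=44): L=78 R=249

Answer: 178,92 92,173 173,150 150,78 78,249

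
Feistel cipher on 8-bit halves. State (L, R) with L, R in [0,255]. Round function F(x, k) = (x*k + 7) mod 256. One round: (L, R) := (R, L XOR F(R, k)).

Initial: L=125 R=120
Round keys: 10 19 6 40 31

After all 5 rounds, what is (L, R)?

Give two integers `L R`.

Round 1 (k=10): L=120 R=202
Round 2 (k=19): L=202 R=125
Round 3 (k=6): L=125 R=63
Round 4 (k=40): L=63 R=162
Round 5 (k=31): L=162 R=154

Answer: 162 154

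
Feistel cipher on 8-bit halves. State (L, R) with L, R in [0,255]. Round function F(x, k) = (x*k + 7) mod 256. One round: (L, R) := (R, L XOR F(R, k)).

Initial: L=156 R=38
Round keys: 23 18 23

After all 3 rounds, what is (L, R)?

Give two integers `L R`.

Answer: 151 117

Derivation:
Round 1 (k=23): L=38 R=237
Round 2 (k=18): L=237 R=151
Round 3 (k=23): L=151 R=117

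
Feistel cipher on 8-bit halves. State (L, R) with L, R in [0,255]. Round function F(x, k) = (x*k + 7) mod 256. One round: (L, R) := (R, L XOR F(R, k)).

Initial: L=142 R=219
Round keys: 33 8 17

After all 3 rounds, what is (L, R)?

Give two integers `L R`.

Round 1 (k=33): L=219 R=204
Round 2 (k=8): L=204 R=188
Round 3 (k=17): L=188 R=79

Answer: 188 79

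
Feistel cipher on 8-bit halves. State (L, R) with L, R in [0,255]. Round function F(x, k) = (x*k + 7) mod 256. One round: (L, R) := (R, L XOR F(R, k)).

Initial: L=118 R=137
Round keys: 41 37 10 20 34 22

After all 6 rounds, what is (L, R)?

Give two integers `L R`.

Answer: 132 192

Derivation:
Round 1 (k=41): L=137 R=142
Round 2 (k=37): L=142 R=4
Round 3 (k=10): L=4 R=161
Round 4 (k=20): L=161 R=159
Round 5 (k=34): L=159 R=132
Round 6 (k=22): L=132 R=192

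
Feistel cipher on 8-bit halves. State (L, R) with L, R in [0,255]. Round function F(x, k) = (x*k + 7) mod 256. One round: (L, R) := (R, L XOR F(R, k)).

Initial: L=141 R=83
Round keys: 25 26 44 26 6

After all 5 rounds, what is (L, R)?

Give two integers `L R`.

Answer: 153 29

Derivation:
Round 1 (k=25): L=83 R=175
Round 2 (k=26): L=175 R=158
Round 3 (k=44): L=158 R=128
Round 4 (k=26): L=128 R=153
Round 5 (k=6): L=153 R=29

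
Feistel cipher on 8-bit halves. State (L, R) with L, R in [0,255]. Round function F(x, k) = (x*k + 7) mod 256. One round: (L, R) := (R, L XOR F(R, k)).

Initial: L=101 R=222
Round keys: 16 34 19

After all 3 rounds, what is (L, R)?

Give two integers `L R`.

Round 1 (k=16): L=222 R=130
Round 2 (k=34): L=130 R=149
Round 3 (k=19): L=149 R=148

Answer: 149 148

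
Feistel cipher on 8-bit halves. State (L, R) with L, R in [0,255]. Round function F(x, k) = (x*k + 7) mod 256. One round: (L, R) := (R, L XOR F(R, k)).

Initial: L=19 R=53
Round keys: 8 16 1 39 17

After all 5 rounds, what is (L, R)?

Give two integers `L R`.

Answer: 120 186

Derivation:
Round 1 (k=8): L=53 R=188
Round 2 (k=16): L=188 R=242
Round 3 (k=1): L=242 R=69
Round 4 (k=39): L=69 R=120
Round 5 (k=17): L=120 R=186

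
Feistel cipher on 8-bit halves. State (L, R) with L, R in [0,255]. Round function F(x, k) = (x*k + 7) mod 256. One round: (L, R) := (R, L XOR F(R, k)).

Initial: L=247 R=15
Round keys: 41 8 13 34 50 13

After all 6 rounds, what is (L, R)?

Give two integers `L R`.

Answer: 67 45

Derivation:
Round 1 (k=41): L=15 R=153
Round 2 (k=8): L=153 R=192
Round 3 (k=13): L=192 R=94
Round 4 (k=34): L=94 R=67
Round 5 (k=50): L=67 R=67
Round 6 (k=13): L=67 R=45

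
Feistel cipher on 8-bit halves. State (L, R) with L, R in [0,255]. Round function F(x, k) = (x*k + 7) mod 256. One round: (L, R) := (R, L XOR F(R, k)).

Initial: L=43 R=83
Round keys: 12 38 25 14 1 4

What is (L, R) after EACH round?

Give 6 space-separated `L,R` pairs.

Answer: 83,192 192,212 212,123 123,21 21,103 103,182

Derivation:
Round 1 (k=12): L=83 R=192
Round 2 (k=38): L=192 R=212
Round 3 (k=25): L=212 R=123
Round 4 (k=14): L=123 R=21
Round 5 (k=1): L=21 R=103
Round 6 (k=4): L=103 R=182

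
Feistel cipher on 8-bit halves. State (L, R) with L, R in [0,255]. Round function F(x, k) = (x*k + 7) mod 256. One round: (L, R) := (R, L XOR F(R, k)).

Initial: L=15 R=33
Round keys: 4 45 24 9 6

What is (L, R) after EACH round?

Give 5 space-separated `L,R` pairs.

Answer: 33,132 132,26 26,243 243,136 136,196

Derivation:
Round 1 (k=4): L=33 R=132
Round 2 (k=45): L=132 R=26
Round 3 (k=24): L=26 R=243
Round 4 (k=9): L=243 R=136
Round 5 (k=6): L=136 R=196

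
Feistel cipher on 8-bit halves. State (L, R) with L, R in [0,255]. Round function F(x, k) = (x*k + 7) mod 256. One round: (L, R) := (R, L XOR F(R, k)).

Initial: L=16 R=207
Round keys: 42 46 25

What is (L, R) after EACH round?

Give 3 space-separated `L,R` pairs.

Round 1 (k=42): L=207 R=237
Round 2 (k=46): L=237 R=82
Round 3 (k=25): L=82 R=228

Answer: 207,237 237,82 82,228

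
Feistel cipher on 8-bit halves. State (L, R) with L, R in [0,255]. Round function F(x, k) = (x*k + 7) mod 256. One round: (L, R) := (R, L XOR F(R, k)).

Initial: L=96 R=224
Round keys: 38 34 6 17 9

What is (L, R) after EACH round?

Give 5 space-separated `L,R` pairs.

Round 1 (k=38): L=224 R=39
Round 2 (k=34): L=39 R=213
Round 3 (k=6): L=213 R=34
Round 4 (k=17): L=34 R=156
Round 5 (k=9): L=156 R=161

Answer: 224,39 39,213 213,34 34,156 156,161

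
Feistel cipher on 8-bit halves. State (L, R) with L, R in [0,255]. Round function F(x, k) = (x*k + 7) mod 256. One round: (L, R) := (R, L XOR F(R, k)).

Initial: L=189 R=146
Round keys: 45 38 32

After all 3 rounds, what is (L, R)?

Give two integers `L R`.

Answer: 93 171

Derivation:
Round 1 (k=45): L=146 R=12
Round 2 (k=38): L=12 R=93
Round 3 (k=32): L=93 R=171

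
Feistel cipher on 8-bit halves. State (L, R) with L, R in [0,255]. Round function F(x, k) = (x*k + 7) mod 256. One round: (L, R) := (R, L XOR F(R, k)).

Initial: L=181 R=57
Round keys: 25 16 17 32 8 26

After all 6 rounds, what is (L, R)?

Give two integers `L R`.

Round 1 (k=25): L=57 R=45
Round 2 (k=16): L=45 R=238
Round 3 (k=17): L=238 R=248
Round 4 (k=32): L=248 R=233
Round 5 (k=8): L=233 R=183
Round 6 (k=26): L=183 R=116

Answer: 183 116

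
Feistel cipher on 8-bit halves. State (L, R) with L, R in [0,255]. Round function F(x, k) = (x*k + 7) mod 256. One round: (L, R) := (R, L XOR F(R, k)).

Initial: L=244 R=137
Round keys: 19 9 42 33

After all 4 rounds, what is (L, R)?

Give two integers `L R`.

Answer: 201 132

Derivation:
Round 1 (k=19): L=137 R=198
Round 2 (k=9): L=198 R=116
Round 3 (k=42): L=116 R=201
Round 4 (k=33): L=201 R=132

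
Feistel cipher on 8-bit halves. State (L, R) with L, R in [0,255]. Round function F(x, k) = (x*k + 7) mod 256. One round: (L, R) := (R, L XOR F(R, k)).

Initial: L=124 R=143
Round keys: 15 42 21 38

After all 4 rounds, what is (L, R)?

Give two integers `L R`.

Answer: 211 153

Derivation:
Round 1 (k=15): L=143 R=20
Round 2 (k=42): L=20 R=192
Round 3 (k=21): L=192 R=211
Round 4 (k=38): L=211 R=153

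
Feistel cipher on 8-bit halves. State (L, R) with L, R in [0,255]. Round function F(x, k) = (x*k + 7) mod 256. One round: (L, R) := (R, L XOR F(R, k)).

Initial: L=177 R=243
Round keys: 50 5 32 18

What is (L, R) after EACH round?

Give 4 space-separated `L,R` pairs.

Round 1 (k=50): L=243 R=204
Round 2 (k=5): L=204 R=240
Round 3 (k=32): L=240 R=203
Round 4 (k=18): L=203 R=189

Answer: 243,204 204,240 240,203 203,189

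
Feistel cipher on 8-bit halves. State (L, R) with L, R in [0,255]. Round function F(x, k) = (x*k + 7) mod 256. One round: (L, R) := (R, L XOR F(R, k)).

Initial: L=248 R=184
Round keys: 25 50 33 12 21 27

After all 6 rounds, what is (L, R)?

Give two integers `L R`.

Answer: 182 207

Derivation:
Round 1 (k=25): L=184 R=7
Round 2 (k=50): L=7 R=221
Round 3 (k=33): L=221 R=131
Round 4 (k=12): L=131 R=246
Round 5 (k=21): L=246 R=182
Round 6 (k=27): L=182 R=207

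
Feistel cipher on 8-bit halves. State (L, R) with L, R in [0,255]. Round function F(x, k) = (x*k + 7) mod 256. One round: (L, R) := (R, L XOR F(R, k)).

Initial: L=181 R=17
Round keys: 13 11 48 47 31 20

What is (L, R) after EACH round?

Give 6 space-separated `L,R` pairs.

Answer: 17,81 81,147 147,198 198,242 242,147 147,113

Derivation:
Round 1 (k=13): L=17 R=81
Round 2 (k=11): L=81 R=147
Round 3 (k=48): L=147 R=198
Round 4 (k=47): L=198 R=242
Round 5 (k=31): L=242 R=147
Round 6 (k=20): L=147 R=113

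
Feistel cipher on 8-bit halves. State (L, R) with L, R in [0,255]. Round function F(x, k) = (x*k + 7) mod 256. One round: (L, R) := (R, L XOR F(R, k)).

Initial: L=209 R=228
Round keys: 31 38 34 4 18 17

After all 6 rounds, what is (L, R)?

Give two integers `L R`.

Answer: 200 251

Derivation:
Round 1 (k=31): L=228 R=114
Round 2 (k=38): L=114 R=23
Round 3 (k=34): L=23 R=103
Round 4 (k=4): L=103 R=180
Round 5 (k=18): L=180 R=200
Round 6 (k=17): L=200 R=251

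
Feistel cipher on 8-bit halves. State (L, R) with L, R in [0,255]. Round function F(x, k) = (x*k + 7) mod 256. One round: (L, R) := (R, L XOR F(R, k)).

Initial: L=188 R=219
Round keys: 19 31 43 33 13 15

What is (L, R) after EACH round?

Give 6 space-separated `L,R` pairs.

Answer: 219,244 244,72 72,235 235,26 26,178 178,111

Derivation:
Round 1 (k=19): L=219 R=244
Round 2 (k=31): L=244 R=72
Round 3 (k=43): L=72 R=235
Round 4 (k=33): L=235 R=26
Round 5 (k=13): L=26 R=178
Round 6 (k=15): L=178 R=111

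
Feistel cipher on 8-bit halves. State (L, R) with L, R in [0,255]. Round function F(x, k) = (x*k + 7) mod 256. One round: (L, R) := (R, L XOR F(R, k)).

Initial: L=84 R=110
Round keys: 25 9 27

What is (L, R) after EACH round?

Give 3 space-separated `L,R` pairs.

Round 1 (k=25): L=110 R=145
Round 2 (k=9): L=145 R=78
Round 3 (k=27): L=78 R=208

Answer: 110,145 145,78 78,208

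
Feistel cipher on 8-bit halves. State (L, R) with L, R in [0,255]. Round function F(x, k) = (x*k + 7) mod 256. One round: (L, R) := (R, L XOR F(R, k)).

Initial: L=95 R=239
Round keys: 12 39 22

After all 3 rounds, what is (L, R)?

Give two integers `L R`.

Answer: 172 171

Derivation:
Round 1 (k=12): L=239 R=100
Round 2 (k=39): L=100 R=172
Round 3 (k=22): L=172 R=171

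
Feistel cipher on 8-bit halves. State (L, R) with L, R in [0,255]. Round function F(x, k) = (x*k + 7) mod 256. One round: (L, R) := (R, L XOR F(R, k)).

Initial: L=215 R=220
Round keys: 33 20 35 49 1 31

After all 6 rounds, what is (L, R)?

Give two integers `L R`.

Round 1 (k=33): L=220 R=180
Round 2 (k=20): L=180 R=203
Round 3 (k=35): L=203 R=124
Round 4 (k=49): L=124 R=8
Round 5 (k=1): L=8 R=115
Round 6 (k=31): L=115 R=252

Answer: 115 252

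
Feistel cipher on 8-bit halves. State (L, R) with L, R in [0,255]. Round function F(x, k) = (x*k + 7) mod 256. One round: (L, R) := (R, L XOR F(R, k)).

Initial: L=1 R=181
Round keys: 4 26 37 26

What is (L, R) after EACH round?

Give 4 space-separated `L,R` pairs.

Round 1 (k=4): L=181 R=218
Round 2 (k=26): L=218 R=158
Round 3 (k=37): L=158 R=7
Round 4 (k=26): L=7 R=35

Answer: 181,218 218,158 158,7 7,35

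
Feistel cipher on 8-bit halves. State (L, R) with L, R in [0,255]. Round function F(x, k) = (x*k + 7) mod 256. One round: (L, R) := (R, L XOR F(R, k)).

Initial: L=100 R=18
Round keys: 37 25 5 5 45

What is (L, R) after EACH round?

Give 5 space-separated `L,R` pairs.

Answer: 18,197 197,86 86,112 112,97 97,100

Derivation:
Round 1 (k=37): L=18 R=197
Round 2 (k=25): L=197 R=86
Round 3 (k=5): L=86 R=112
Round 4 (k=5): L=112 R=97
Round 5 (k=45): L=97 R=100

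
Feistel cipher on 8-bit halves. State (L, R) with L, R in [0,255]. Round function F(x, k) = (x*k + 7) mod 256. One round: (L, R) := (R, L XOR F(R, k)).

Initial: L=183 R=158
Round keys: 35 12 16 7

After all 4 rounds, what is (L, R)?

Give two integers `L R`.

Answer: 1 159

Derivation:
Round 1 (k=35): L=158 R=22
Round 2 (k=12): L=22 R=145
Round 3 (k=16): L=145 R=1
Round 4 (k=7): L=1 R=159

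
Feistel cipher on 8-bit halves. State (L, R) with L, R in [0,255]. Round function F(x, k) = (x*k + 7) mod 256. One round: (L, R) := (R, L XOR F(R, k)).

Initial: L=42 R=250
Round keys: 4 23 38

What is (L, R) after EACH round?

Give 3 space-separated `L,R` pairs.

Answer: 250,197 197,64 64,66

Derivation:
Round 1 (k=4): L=250 R=197
Round 2 (k=23): L=197 R=64
Round 3 (k=38): L=64 R=66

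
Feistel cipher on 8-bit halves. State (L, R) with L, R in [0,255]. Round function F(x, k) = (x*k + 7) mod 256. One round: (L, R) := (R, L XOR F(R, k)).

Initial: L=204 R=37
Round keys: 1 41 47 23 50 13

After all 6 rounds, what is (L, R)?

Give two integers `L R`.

Round 1 (k=1): L=37 R=224
Round 2 (k=41): L=224 R=194
Round 3 (k=47): L=194 R=69
Round 4 (k=23): L=69 R=248
Round 5 (k=50): L=248 R=50
Round 6 (k=13): L=50 R=105

Answer: 50 105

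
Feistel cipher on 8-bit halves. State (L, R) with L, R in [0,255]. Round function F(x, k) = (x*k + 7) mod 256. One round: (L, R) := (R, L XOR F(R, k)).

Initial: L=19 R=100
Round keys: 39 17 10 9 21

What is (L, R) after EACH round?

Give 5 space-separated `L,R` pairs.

Answer: 100,80 80,51 51,85 85,55 55,223

Derivation:
Round 1 (k=39): L=100 R=80
Round 2 (k=17): L=80 R=51
Round 3 (k=10): L=51 R=85
Round 4 (k=9): L=85 R=55
Round 5 (k=21): L=55 R=223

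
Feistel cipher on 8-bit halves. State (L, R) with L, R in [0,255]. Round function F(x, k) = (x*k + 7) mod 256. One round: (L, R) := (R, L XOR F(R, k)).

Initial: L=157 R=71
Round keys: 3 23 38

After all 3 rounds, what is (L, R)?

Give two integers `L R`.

Round 1 (k=3): L=71 R=65
Round 2 (k=23): L=65 R=153
Round 3 (k=38): L=153 R=252

Answer: 153 252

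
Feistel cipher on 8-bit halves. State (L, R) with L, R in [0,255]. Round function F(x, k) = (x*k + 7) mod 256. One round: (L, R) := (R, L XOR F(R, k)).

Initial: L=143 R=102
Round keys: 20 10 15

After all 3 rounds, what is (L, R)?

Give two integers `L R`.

Round 1 (k=20): L=102 R=112
Round 2 (k=10): L=112 R=1
Round 3 (k=15): L=1 R=102

Answer: 1 102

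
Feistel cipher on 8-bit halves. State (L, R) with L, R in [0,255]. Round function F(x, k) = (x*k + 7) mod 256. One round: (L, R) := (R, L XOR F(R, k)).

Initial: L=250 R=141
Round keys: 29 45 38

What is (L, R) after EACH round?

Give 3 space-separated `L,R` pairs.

Round 1 (k=29): L=141 R=250
Round 2 (k=45): L=250 R=116
Round 3 (k=38): L=116 R=197

Answer: 141,250 250,116 116,197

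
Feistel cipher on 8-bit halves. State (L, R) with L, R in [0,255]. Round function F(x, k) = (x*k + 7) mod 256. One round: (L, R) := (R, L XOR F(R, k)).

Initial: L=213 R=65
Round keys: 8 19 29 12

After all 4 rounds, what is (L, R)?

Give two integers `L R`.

Answer: 241 39

Derivation:
Round 1 (k=8): L=65 R=218
Round 2 (k=19): L=218 R=116
Round 3 (k=29): L=116 R=241
Round 4 (k=12): L=241 R=39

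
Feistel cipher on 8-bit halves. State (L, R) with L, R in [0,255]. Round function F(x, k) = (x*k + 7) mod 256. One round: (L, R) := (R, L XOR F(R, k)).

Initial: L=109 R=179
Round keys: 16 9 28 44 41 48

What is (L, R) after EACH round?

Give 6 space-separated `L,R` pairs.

Round 1 (k=16): L=179 R=90
Round 2 (k=9): L=90 R=130
Round 3 (k=28): L=130 R=101
Round 4 (k=44): L=101 R=225
Round 5 (k=41): L=225 R=117
Round 6 (k=48): L=117 R=22

Answer: 179,90 90,130 130,101 101,225 225,117 117,22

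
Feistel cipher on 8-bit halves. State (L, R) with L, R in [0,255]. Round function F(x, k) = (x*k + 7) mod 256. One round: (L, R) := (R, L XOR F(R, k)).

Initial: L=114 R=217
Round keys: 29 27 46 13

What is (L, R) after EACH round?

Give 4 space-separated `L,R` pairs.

Answer: 217,238 238,248 248,121 121,212

Derivation:
Round 1 (k=29): L=217 R=238
Round 2 (k=27): L=238 R=248
Round 3 (k=46): L=248 R=121
Round 4 (k=13): L=121 R=212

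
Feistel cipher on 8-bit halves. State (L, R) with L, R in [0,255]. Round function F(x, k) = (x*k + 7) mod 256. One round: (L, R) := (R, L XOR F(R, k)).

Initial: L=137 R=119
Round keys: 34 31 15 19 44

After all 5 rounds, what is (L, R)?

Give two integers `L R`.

Answer: 64 48

Derivation:
Round 1 (k=34): L=119 R=92
Round 2 (k=31): L=92 R=92
Round 3 (k=15): L=92 R=55
Round 4 (k=19): L=55 R=64
Round 5 (k=44): L=64 R=48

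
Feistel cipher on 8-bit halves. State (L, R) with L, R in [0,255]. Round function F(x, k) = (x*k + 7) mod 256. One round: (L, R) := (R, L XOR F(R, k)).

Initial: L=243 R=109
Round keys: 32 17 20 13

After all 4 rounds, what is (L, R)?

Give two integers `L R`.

Answer: 107 128

Derivation:
Round 1 (k=32): L=109 R=84
Round 2 (k=17): L=84 R=246
Round 3 (k=20): L=246 R=107
Round 4 (k=13): L=107 R=128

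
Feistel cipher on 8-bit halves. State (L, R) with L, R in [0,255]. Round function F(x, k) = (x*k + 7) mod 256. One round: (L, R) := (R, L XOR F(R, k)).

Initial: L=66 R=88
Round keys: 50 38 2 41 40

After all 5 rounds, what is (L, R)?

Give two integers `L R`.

Answer: 38 3

Derivation:
Round 1 (k=50): L=88 R=117
Round 2 (k=38): L=117 R=61
Round 3 (k=2): L=61 R=244
Round 4 (k=41): L=244 R=38
Round 5 (k=40): L=38 R=3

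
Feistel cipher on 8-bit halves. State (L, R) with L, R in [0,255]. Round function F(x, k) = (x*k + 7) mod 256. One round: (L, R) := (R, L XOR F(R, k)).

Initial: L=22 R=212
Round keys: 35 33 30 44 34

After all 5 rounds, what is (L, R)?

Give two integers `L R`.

Answer: 183 119

Derivation:
Round 1 (k=35): L=212 R=21
Round 2 (k=33): L=21 R=104
Round 3 (k=30): L=104 R=34
Round 4 (k=44): L=34 R=183
Round 5 (k=34): L=183 R=119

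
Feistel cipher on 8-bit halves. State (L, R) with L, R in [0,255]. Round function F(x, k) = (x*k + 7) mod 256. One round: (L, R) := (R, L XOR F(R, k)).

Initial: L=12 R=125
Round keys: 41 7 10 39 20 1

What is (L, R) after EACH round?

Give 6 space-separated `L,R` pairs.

Answer: 125,0 0,122 122,203 203,142 142,212 212,85

Derivation:
Round 1 (k=41): L=125 R=0
Round 2 (k=7): L=0 R=122
Round 3 (k=10): L=122 R=203
Round 4 (k=39): L=203 R=142
Round 5 (k=20): L=142 R=212
Round 6 (k=1): L=212 R=85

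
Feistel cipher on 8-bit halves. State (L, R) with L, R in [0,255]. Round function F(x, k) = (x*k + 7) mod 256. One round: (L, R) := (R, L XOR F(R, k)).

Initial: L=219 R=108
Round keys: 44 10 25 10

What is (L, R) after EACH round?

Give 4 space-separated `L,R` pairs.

Round 1 (k=44): L=108 R=76
Round 2 (k=10): L=76 R=147
Round 3 (k=25): L=147 R=46
Round 4 (k=10): L=46 R=64

Answer: 108,76 76,147 147,46 46,64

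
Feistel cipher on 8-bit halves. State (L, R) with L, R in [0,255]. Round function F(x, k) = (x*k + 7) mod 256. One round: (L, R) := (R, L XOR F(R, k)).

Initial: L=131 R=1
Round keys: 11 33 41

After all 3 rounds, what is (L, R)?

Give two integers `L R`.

Round 1 (k=11): L=1 R=145
Round 2 (k=33): L=145 R=185
Round 3 (k=41): L=185 R=57

Answer: 185 57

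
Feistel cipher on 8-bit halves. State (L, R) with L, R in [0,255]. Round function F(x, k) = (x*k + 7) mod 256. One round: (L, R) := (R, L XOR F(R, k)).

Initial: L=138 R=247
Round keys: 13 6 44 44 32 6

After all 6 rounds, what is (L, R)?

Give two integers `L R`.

Round 1 (k=13): L=247 R=24
Round 2 (k=6): L=24 R=96
Round 3 (k=44): L=96 R=159
Round 4 (k=44): L=159 R=59
Round 5 (k=32): L=59 R=248
Round 6 (k=6): L=248 R=236

Answer: 248 236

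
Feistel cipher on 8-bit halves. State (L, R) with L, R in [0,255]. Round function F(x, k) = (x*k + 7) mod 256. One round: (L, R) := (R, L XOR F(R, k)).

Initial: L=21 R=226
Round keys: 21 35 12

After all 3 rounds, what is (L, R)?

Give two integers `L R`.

Round 1 (k=21): L=226 R=132
Round 2 (k=35): L=132 R=241
Round 3 (k=12): L=241 R=215

Answer: 241 215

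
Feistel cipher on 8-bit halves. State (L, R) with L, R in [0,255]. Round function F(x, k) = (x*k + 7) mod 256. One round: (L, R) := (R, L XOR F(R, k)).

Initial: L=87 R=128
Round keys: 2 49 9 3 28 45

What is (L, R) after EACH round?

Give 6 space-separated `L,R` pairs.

Round 1 (k=2): L=128 R=80
Round 2 (k=49): L=80 R=215
Round 3 (k=9): L=215 R=198
Round 4 (k=3): L=198 R=142
Round 5 (k=28): L=142 R=73
Round 6 (k=45): L=73 R=82

Answer: 128,80 80,215 215,198 198,142 142,73 73,82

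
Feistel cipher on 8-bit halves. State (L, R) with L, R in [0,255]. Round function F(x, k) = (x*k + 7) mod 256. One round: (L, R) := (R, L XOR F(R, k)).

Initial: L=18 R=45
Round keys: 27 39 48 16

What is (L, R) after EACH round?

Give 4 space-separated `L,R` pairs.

Round 1 (k=27): L=45 R=212
Round 2 (k=39): L=212 R=126
Round 3 (k=48): L=126 R=115
Round 4 (k=16): L=115 R=73

Answer: 45,212 212,126 126,115 115,73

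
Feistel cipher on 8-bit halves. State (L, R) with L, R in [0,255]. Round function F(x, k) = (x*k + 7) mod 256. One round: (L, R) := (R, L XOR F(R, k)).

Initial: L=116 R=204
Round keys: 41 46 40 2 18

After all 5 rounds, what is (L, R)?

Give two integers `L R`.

Round 1 (k=41): L=204 R=199
Round 2 (k=46): L=199 R=5
Round 3 (k=40): L=5 R=8
Round 4 (k=2): L=8 R=18
Round 5 (k=18): L=18 R=67

Answer: 18 67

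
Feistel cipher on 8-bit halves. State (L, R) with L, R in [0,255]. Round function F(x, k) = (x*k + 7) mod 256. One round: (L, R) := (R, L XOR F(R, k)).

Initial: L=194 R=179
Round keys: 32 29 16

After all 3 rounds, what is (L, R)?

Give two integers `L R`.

Round 1 (k=32): L=179 R=165
Round 2 (k=29): L=165 R=11
Round 3 (k=16): L=11 R=18

Answer: 11 18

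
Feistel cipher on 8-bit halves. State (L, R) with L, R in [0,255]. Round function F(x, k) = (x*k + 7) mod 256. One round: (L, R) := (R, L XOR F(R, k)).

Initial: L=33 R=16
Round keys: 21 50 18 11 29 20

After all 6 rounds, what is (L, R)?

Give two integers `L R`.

Answer: 213 232

Derivation:
Round 1 (k=21): L=16 R=118
Round 2 (k=50): L=118 R=3
Round 3 (k=18): L=3 R=75
Round 4 (k=11): L=75 R=67
Round 5 (k=29): L=67 R=213
Round 6 (k=20): L=213 R=232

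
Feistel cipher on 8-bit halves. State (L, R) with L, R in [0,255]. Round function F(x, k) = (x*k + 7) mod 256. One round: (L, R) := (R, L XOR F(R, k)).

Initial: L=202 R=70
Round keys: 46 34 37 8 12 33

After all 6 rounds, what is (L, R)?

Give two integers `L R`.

Answer: 36 59

Derivation:
Round 1 (k=46): L=70 R=81
Round 2 (k=34): L=81 R=143
Round 3 (k=37): L=143 R=227
Round 4 (k=8): L=227 R=144
Round 5 (k=12): L=144 R=36
Round 6 (k=33): L=36 R=59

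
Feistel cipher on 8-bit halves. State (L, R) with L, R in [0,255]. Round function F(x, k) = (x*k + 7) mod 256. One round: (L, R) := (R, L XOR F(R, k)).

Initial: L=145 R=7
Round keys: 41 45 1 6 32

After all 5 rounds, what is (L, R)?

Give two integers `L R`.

Round 1 (k=41): L=7 R=183
Round 2 (k=45): L=183 R=53
Round 3 (k=1): L=53 R=139
Round 4 (k=6): L=139 R=124
Round 5 (k=32): L=124 R=12

Answer: 124 12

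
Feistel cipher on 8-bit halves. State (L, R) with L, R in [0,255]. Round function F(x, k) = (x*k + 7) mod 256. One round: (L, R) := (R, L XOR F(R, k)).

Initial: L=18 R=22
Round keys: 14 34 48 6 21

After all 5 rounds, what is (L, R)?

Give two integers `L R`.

Answer: 148 213

Derivation:
Round 1 (k=14): L=22 R=41
Round 2 (k=34): L=41 R=111
Round 3 (k=48): L=111 R=254
Round 4 (k=6): L=254 R=148
Round 5 (k=21): L=148 R=213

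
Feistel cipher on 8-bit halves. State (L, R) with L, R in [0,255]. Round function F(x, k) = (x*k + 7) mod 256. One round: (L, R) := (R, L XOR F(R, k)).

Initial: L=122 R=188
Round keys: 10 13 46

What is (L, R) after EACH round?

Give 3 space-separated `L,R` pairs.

Answer: 188,37 37,84 84,58

Derivation:
Round 1 (k=10): L=188 R=37
Round 2 (k=13): L=37 R=84
Round 3 (k=46): L=84 R=58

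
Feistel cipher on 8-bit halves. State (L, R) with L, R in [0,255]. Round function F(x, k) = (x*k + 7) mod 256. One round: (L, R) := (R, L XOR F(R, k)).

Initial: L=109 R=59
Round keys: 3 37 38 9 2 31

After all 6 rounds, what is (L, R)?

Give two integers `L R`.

Round 1 (k=3): L=59 R=213
Round 2 (k=37): L=213 R=235
Round 3 (k=38): L=235 R=60
Round 4 (k=9): L=60 R=200
Round 5 (k=2): L=200 R=171
Round 6 (k=31): L=171 R=116

Answer: 171 116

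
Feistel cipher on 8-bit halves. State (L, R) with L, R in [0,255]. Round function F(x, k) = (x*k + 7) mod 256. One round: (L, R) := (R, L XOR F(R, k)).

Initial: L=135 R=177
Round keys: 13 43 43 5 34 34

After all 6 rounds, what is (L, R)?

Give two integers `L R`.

Round 1 (k=13): L=177 R=131
Round 2 (k=43): L=131 R=185
Round 3 (k=43): L=185 R=153
Round 4 (k=5): L=153 R=189
Round 5 (k=34): L=189 R=184
Round 6 (k=34): L=184 R=202

Answer: 184 202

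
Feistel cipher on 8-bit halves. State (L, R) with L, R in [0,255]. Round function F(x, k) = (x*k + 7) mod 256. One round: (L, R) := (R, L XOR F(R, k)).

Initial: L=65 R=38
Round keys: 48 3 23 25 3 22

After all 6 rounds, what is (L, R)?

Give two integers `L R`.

Answer: 203 171

Derivation:
Round 1 (k=48): L=38 R=102
Round 2 (k=3): L=102 R=31
Round 3 (k=23): L=31 R=182
Round 4 (k=25): L=182 R=210
Round 5 (k=3): L=210 R=203
Round 6 (k=22): L=203 R=171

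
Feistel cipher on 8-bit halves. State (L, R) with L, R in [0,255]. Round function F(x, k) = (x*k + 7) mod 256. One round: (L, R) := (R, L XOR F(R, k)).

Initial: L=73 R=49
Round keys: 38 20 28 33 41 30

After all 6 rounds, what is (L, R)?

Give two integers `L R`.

Round 1 (k=38): L=49 R=4
Round 2 (k=20): L=4 R=102
Round 3 (k=28): L=102 R=43
Round 4 (k=33): L=43 R=244
Round 5 (k=41): L=244 R=48
Round 6 (k=30): L=48 R=83

Answer: 48 83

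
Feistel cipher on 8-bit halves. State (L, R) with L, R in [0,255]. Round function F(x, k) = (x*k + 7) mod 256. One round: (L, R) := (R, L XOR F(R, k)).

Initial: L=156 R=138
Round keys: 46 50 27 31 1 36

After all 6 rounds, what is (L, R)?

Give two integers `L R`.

Round 1 (k=46): L=138 R=79
Round 2 (k=50): L=79 R=255
Round 3 (k=27): L=255 R=163
Round 4 (k=31): L=163 R=59
Round 5 (k=1): L=59 R=225
Round 6 (k=36): L=225 R=144

Answer: 225 144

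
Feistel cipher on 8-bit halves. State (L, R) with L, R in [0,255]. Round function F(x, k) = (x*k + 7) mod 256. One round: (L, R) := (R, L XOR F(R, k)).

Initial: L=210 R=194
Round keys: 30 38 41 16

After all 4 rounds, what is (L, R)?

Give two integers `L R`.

Round 1 (k=30): L=194 R=17
Round 2 (k=38): L=17 R=79
Round 3 (k=41): L=79 R=191
Round 4 (k=16): L=191 R=184

Answer: 191 184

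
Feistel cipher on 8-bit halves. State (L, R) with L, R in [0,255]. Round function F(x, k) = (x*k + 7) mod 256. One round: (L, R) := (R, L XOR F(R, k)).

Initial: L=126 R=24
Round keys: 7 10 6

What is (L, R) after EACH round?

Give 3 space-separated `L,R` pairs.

Round 1 (k=7): L=24 R=209
Round 2 (k=10): L=209 R=41
Round 3 (k=6): L=41 R=44

Answer: 24,209 209,41 41,44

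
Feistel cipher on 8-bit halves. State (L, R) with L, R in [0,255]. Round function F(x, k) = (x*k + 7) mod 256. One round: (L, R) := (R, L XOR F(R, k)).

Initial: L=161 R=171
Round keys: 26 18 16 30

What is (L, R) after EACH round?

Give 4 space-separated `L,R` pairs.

Round 1 (k=26): L=171 R=196
Round 2 (k=18): L=196 R=100
Round 3 (k=16): L=100 R=131
Round 4 (k=30): L=131 R=5

Answer: 171,196 196,100 100,131 131,5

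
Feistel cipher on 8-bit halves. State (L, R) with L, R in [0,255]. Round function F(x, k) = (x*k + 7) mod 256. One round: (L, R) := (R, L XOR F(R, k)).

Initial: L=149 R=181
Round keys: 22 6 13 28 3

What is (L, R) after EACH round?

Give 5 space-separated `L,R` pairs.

Answer: 181,0 0,178 178,17 17,81 81,235

Derivation:
Round 1 (k=22): L=181 R=0
Round 2 (k=6): L=0 R=178
Round 3 (k=13): L=178 R=17
Round 4 (k=28): L=17 R=81
Round 5 (k=3): L=81 R=235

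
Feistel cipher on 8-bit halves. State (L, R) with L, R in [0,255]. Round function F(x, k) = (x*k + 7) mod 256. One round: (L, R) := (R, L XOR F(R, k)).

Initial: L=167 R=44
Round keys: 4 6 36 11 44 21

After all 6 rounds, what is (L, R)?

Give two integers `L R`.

Round 1 (k=4): L=44 R=16
Round 2 (k=6): L=16 R=75
Round 3 (k=36): L=75 R=131
Round 4 (k=11): L=131 R=227
Round 5 (k=44): L=227 R=136
Round 6 (k=21): L=136 R=204

Answer: 136 204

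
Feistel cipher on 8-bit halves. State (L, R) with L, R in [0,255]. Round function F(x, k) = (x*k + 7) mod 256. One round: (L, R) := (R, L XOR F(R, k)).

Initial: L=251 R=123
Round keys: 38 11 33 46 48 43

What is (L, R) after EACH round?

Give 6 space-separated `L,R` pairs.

Answer: 123,178 178,214 214,47 47,175 175,248 248,0

Derivation:
Round 1 (k=38): L=123 R=178
Round 2 (k=11): L=178 R=214
Round 3 (k=33): L=214 R=47
Round 4 (k=46): L=47 R=175
Round 5 (k=48): L=175 R=248
Round 6 (k=43): L=248 R=0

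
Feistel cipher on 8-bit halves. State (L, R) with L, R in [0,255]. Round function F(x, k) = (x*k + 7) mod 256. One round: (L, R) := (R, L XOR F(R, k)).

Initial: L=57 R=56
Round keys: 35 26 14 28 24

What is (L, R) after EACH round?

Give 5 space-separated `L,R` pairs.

Answer: 56,150 150,123 123,87 87,240 240,208

Derivation:
Round 1 (k=35): L=56 R=150
Round 2 (k=26): L=150 R=123
Round 3 (k=14): L=123 R=87
Round 4 (k=28): L=87 R=240
Round 5 (k=24): L=240 R=208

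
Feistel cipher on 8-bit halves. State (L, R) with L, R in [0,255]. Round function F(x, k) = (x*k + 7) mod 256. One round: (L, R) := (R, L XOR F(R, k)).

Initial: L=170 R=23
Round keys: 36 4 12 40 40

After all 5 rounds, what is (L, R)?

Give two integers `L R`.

Answer: 11 129

Derivation:
Round 1 (k=36): L=23 R=233
Round 2 (k=4): L=233 R=188
Round 3 (k=12): L=188 R=62
Round 4 (k=40): L=62 R=11
Round 5 (k=40): L=11 R=129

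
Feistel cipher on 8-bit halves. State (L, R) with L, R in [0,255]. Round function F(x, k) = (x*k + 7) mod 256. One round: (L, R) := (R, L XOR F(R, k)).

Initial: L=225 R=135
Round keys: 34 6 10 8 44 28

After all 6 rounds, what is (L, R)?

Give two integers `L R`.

Answer: 24 64

Derivation:
Round 1 (k=34): L=135 R=20
Round 2 (k=6): L=20 R=248
Round 3 (k=10): L=248 R=163
Round 4 (k=8): L=163 R=231
Round 5 (k=44): L=231 R=24
Round 6 (k=28): L=24 R=64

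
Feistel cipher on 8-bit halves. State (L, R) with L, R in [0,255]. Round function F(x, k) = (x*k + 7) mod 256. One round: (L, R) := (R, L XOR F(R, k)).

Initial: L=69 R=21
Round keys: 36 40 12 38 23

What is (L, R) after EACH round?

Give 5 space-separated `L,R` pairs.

Answer: 21,190 190,162 162,33 33,79 79,1

Derivation:
Round 1 (k=36): L=21 R=190
Round 2 (k=40): L=190 R=162
Round 3 (k=12): L=162 R=33
Round 4 (k=38): L=33 R=79
Round 5 (k=23): L=79 R=1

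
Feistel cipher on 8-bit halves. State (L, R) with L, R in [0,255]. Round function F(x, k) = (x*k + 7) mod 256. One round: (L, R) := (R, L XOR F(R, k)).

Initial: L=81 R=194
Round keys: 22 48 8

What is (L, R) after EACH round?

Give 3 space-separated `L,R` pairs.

Round 1 (k=22): L=194 R=226
Round 2 (k=48): L=226 R=165
Round 3 (k=8): L=165 R=205

Answer: 194,226 226,165 165,205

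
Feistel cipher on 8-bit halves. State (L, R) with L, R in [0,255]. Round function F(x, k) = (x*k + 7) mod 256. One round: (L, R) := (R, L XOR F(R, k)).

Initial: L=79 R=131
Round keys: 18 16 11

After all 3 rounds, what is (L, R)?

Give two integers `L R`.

Answer: 164 97

Derivation:
Round 1 (k=18): L=131 R=114
Round 2 (k=16): L=114 R=164
Round 3 (k=11): L=164 R=97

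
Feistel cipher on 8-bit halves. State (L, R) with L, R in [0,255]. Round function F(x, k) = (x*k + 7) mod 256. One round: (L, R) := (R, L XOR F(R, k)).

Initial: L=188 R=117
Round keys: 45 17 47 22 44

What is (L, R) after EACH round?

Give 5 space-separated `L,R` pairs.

Round 1 (k=45): L=117 R=36
Round 2 (k=17): L=36 R=30
Round 3 (k=47): L=30 R=173
Round 4 (k=22): L=173 R=251
Round 5 (k=44): L=251 R=134

Answer: 117,36 36,30 30,173 173,251 251,134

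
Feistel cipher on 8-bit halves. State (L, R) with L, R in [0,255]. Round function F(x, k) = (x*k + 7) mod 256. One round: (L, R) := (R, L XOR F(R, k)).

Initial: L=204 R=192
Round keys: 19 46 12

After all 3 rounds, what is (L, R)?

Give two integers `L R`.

Round 1 (k=19): L=192 R=139
Round 2 (k=46): L=139 R=193
Round 3 (k=12): L=193 R=152

Answer: 193 152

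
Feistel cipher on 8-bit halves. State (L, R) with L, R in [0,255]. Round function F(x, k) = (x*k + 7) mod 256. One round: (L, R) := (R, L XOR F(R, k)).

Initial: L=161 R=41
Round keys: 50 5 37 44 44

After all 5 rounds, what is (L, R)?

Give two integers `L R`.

Answer: 165 14

Derivation:
Round 1 (k=50): L=41 R=168
Round 2 (k=5): L=168 R=102
Round 3 (k=37): L=102 R=109
Round 4 (k=44): L=109 R=165
Round 5 (k=44): L=165 R=14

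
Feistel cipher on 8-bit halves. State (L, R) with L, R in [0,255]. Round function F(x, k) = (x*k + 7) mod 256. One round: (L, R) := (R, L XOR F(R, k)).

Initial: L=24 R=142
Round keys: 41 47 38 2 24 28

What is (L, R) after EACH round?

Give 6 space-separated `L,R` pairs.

Round 1 (k=41): L=142 R=221
Round 2 (k=47): L=221 R=20
Round 3 (k=38): L=20 R=34
Round 4 (k=2): L=34 R=95
Round 5 (k=24): L=95 R=205
Round 6 (k=28): L=205 R=44

Answer: 142,221 221,20 20,34 34,95 95,205 205,44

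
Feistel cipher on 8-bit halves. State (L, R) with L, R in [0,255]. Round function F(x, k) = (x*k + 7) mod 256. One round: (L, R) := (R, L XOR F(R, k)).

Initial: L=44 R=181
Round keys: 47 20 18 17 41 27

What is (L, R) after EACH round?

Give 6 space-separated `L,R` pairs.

Answer: 181,110 110,42 42,149 149,198 198,40 40,249

Derivation:
Round 1 (k=47): L=181 R=110
Round 2 (k=20): L=110 R=42
Round 3 (k=18): L=42 R=149
Round 4 (k=17): L=149 R=198
Round 5 (k=41): L=198 R=40
Round 6 (k=27): L=40 R=249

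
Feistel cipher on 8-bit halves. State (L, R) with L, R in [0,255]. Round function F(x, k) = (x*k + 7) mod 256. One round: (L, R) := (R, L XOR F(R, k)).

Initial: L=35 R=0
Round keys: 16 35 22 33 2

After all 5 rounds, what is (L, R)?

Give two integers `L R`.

Round 1 (k=16): L=0 R=36
Round 2 (k=35): L=36 R=243
Round 3 (k=22): L=243 R=205
Round 4 (k=33): L=205 R=135
Round 5 (k=2): L=135 R=216

Answer: 135 216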